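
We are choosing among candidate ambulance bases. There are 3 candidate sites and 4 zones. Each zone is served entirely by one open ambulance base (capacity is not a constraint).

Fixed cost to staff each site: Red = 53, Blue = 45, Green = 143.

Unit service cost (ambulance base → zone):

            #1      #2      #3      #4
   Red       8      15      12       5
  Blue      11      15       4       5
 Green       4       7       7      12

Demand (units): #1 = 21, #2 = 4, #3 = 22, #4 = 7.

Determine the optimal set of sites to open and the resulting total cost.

For any fixed open set, each zone goes to its cheapest open site; total = fixed + service.
{Blue, Green}: #1→Green 4·21=84, #2→Green 7·4=28, #3→Blue 4·22=88, #4→Blue 5·7=35. Service 235; fixed 188; total 423.
{Red, Blue}: #1→Red 8·21=168, #2→Red 15·4=60, #3→Blue 4·22=88, #4→Red 5·7=35. Service 351; fixed 98; total 449.
{Blue}: #1→Blue 11·21=231, #2→Blue 15·4=60, #3→Blue 4·22=88, #4→Blue 5·7=35. Service 414; fixed 45; total 459.
{Red, Blue, Green}: service 235 + fixed 241 = 476
(All 7 nonempty subsets were checked; Blue and Green is lowest.)

Open Blue and Green; minimum total cost 423.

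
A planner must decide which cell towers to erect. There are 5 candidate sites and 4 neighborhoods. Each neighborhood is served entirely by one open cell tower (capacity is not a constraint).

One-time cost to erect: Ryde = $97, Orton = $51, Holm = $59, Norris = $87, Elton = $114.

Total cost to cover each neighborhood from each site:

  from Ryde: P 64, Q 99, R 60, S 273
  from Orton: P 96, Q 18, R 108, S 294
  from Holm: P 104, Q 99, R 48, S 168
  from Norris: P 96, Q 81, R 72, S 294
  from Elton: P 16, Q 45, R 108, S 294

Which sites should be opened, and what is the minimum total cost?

For any fixed open set, each neighborhood goes to its cheapest open site; total = fixed + service.
{Orton, Holm}: P→Orton 96, Q→Orton 18, R→Holm 48, S→Holm 168. Service 330; fixed 110; total 440.
{Holm, Elton}: service 277 + fixed 173 = 450
{Orton, Holm, Elton}: service 250 + fixed 224 = 474
{Ryde, Orton, Holm, Norris, Elton}: service 250 + fixed 408 = 658
No other subset beats 440.

Open Orton and Holm; minimum total cost 440.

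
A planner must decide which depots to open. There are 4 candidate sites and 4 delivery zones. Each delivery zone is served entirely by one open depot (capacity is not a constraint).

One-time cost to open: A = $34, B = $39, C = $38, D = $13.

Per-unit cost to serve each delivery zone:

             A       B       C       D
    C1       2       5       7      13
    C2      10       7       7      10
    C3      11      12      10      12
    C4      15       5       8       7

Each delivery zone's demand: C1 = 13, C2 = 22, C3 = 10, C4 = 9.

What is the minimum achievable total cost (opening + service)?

For any fixed open set, each delivery zone goes to its cheapest open site; total = fixed + service.
{A, B}: C1→A 2·13=26, C2→B 7·22=154, C3→A 11·10=110, C4→B 5·9=45. Service 335; fixed 73; total 408.
{A, B, D}: C1→A 2·13=26, C2→B 7·22=154, C3→A 11·10=110, C4→B 5·9=45. Service 335; fixed 86; total 421.
{B}: C1→B 5·13=65, C2→B 7·22=154, C3→B 12·10=120, C4→B 5·9=45. Service 384; fixed 39; total 423.
{A, B, C, D}: service 325 + fixed 124 = 449
No other subset beats 408.

Minimum total cost: 408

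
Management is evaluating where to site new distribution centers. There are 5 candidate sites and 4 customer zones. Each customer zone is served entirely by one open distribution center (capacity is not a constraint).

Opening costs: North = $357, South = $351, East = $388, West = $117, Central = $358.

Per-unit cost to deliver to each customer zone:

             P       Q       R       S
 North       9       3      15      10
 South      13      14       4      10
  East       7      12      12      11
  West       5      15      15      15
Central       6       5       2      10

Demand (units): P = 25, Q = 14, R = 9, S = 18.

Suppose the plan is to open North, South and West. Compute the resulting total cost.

Each customer zone is assigned to its cheapest site among the open ones.
{North, South, West}: P→West 5·25=125, Q→North 3·14=42, R→South 4·9=36, S→North 10·18=180. Service 383; fixed 825; total 1208.

Total cost: 1208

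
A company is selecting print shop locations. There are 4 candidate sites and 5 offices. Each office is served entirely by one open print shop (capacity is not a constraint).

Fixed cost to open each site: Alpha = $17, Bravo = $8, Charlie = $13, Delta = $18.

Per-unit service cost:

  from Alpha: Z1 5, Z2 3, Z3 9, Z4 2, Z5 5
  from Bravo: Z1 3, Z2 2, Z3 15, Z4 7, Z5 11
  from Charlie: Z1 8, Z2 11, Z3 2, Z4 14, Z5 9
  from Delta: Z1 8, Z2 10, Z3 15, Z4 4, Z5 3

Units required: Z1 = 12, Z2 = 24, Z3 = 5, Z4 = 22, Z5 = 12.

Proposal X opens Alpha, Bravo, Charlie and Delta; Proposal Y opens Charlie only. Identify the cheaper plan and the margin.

Proposal X: {Alpha, Bravo, Charlie, Delta}: Z1→Bravo 3·12=36, Z2→Bravo 2·24=48, Z3→Charlie 2·5=10, Z4→Alpha 2·22=44, Z5→Delta 3·12=36. Service 174; fixed 56; total 230.
Proposal Y: {Charlie}: Z1→Charlie 8·12=96, Z2→Charlie 11·24=264, Z3→Charlie 2·5=10, Z4→Charlie 14·22=308, Z5→Charlie 9·12=108. Service 786; fixed 13; total 799.
Difference: |230 − 799| = 569.

Proposal X is cheaper by 569.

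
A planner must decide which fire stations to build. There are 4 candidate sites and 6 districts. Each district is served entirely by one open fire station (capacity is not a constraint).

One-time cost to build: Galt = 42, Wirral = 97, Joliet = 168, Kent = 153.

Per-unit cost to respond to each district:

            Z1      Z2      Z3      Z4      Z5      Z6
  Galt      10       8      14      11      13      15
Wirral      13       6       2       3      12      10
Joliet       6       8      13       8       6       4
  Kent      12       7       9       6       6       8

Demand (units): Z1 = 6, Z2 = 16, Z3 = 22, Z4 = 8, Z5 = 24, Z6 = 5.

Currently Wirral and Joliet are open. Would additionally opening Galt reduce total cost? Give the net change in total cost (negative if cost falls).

Current service cost with {Wirral, Joliet}: 364.
Adding Galt: each district re-picks its cheapest; new service cost 364, saving 0.
Extra fixed cost: 42. Net change = 42 − 0 = 42.
(Totals: 629 → 671.)

No — net change +42 (cost rises by 42).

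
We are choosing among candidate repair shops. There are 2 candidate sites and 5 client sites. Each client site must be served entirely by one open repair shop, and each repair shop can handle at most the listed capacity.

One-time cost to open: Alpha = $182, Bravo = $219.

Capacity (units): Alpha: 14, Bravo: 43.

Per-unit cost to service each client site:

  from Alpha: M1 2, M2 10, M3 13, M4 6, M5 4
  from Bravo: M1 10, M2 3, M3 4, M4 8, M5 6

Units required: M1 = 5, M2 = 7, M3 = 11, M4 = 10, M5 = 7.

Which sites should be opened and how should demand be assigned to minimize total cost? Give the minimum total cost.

Open {Bravo}: M1→Bravo 10·5=50, M2→Bravo 3·7=21, M3→Bravo 4·11=44, M4→Bravo 8·10=80, M5→Bravo 6·7=42.
Loads: Bravo carries 40/43. Service 237; fixed 219; total 456.
Next best feasible plan costs 584.

Minimum total cost: 456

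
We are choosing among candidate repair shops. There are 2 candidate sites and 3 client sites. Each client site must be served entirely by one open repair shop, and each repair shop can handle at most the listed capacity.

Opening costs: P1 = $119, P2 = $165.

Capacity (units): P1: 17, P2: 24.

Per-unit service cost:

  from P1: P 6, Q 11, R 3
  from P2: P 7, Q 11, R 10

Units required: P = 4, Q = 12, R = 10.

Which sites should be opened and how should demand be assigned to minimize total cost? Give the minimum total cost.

Minimum total cost: 470

Open {P1, P2}: P→P1 6·4=24, Q→P2 11·12=132, R→P1 3·10=30.
Loads: P1 carries 14/17, P2 carries 12/24. Service 186; fixed 284; total 470.
Next best feasible plan costs 474.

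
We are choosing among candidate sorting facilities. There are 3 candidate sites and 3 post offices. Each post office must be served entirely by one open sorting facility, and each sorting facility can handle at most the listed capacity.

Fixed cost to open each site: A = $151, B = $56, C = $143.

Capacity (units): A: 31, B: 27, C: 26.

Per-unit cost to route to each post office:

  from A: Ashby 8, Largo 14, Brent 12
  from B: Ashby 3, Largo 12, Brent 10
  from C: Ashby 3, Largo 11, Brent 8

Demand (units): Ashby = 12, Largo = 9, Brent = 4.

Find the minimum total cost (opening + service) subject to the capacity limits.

Open {B}: Ashby→B 3·12=36, Largo→B 12·9=108, Brent→B 10·4=40.
Loads: B carries 25/27. Service 184; fixed 56; total 240.
Next best feasible plan costs 310.

Minimum total cost: 240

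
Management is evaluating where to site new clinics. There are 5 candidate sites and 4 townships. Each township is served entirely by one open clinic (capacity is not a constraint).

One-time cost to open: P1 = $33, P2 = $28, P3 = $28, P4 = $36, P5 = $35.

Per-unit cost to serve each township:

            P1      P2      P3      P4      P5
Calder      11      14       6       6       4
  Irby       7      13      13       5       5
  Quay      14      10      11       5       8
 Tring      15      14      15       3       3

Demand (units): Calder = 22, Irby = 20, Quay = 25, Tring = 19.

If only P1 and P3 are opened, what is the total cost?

Total cost: 893

Each township is assigned to its cheapest site among the open ones.
{P1, P3}: Calder→P3 6·22=132, Irby→P1 7·20=140, Quay→P3 11·25=275, Tring→P1 15·19=285. Service 832; fixed 61; total 893.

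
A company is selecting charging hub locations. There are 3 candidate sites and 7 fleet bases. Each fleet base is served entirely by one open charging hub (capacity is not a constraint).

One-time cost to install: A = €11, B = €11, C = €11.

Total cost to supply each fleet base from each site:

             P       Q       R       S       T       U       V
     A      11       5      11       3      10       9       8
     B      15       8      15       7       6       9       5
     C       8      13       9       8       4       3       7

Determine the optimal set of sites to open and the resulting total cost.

For any fixed open set, each fleet base goes to its cheapest open site; total = fixed + service.
{A, C}: P→C 8, Q→A 5, R→C 9, S→A 3, T→C 4, U→C 3, V→C 7. Service 39; fixed 22; total 61.
{C}: service 52 + fixed 11 = 63
{B, C}: P→C 8, Q→B 8, R→C 9, S→B 7, T→C 4, U→C 3, V→B 5. Service 44; fixed 22; total 66.
{A, B, C}: service 37 + fixed 33 = 70
(All 7 nonempty subsets were checked; A and C is lowest.)

Open A and C; minimum total cost 61.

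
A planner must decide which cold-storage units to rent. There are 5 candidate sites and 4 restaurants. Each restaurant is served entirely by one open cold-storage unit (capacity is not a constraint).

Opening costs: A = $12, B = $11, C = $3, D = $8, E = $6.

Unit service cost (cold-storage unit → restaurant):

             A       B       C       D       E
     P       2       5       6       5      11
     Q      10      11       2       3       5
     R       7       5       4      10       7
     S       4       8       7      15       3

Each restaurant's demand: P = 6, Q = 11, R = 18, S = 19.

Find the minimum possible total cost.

For any fixed open set, each restaurant goes to its cheapest open site; total = fixed + service.
{A, C, E}: P→A 2·6=12, Q→C 2·11=22, R→C 4·18=72, S→E 3·19=57. Service 163; fixed 21; total 184.
{A, C, D, E}: service 163 + fixed 29 = 192
{A, B, C, E}: service 163 + fixed 32 = 195
{A, B, C, D, E}: P→A 2·6=12, Q→C 2·11=22, R→C 4·18=72, S→E 3·19=57. Service 163; fixed 40; total 203.
No other subset beats 184.

Minimum total cost: 184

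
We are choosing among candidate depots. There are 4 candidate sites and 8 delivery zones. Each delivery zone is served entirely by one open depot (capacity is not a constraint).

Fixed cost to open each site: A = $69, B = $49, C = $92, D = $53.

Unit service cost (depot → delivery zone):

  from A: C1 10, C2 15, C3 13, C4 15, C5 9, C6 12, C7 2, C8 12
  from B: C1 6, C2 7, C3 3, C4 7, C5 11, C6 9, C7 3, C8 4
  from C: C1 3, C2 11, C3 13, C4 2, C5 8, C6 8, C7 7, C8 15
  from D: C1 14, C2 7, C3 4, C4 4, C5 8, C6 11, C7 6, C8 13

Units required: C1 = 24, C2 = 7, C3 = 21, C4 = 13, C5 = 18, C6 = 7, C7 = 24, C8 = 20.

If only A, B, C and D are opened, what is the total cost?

Each delivery zone is assigned to its cheapest site among the open ones.
{A, B, C, D}: C1→C 3·24=72, C2→B 7·7=49, C3→B 3·21=63, C4→C 2·13=26, C5→C 8·18=144, C6→C 8·7=56, C7→A 2·24=48, C8→B 4·20=80. Service 538; fixed 263; total 801.

Total cost: 801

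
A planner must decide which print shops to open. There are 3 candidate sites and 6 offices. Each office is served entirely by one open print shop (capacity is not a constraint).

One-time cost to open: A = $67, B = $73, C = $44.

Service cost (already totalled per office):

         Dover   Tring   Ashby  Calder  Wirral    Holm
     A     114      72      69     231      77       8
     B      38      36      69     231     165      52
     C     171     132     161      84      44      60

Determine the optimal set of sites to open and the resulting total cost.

For any fixed open set, each office goes to its cheapest open site; total = fixed + service.
{B, C}: Dover→B 38, Tring→B 36, Ashby→B 69, Calder→C 84, Wirral→C 44, Holm→B 52. Service 323; fixed 117; total 440.
{A, B, C}: service 279 + fixed 184 = 463
{A, C}: Dover→A 114, Tring→A 72, Ashby→A 69, Calder→C 84, Wirral→C 44, Holm→A 8. Service 391; fixed 111; total 502.
{C}: service 652 + fixed 44 = 696
(All 7 nonempty subsets were checked; B and C is lowest.)

Open B and C; minimum total cost 440.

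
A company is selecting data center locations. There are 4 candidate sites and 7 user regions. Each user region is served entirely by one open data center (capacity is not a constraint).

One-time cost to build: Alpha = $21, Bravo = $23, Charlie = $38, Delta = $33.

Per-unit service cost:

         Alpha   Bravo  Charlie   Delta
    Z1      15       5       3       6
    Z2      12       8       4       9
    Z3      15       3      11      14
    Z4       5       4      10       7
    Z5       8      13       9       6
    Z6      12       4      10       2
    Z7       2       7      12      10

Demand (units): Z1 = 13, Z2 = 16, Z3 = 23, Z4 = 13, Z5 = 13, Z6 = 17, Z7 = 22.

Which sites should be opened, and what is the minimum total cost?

For any fixed open set, each user region goes to its cheapest open site; total = fixed + service.
{Alpha, Bravo, Charlie, Delta}: Z1→Charlie 3·13=39, Z2→Charlie 4·16=64, Z3→Bravo 3·23=69, Z4→Bravo 4·13=52, Z5→Delta 6·13=78, Z6→Delta 2·17=34, Z7→Alpha 2·22=44. Service 380; fixed 115; total 495.
{Alpha, Bravo, Charlie}: service 440 + fixed 82 = 522
{Alpha, Bravo, Delta}: Z1→Bravo 5·13=65, Z2→Bravo 8·16=128, Z3→Bravo 3·23=69, Z4→Bravo 4·13=52, Z5→Delta 6·13=78, Z6→Delta 2·17=34, Z7→Alpha 2·22=44. Service 470; fixed 77; total 547.
{Alpha}: service 1149 + fixed 21 = 1170
No other subset beats 495.

Open Alpha, Bravo, Charlie and Delta; minimum total cost 495.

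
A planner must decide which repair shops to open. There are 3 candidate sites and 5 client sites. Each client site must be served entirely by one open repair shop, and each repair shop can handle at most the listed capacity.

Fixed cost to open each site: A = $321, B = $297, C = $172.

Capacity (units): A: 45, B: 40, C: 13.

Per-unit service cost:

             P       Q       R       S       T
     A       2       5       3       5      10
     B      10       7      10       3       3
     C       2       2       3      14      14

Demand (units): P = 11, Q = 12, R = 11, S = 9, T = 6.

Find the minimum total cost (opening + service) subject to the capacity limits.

Minimum total cost: 677

Open {A, C}: P→A 2·11=22, Q→C 2·12=24, R→A 3·11=33, S→A 5·9=45, T→A 10·6=60.
Loads: A carries 37/45, C carries 12/13. Service 184; fixed 493; total 677.
Next best feasible plan costs 713.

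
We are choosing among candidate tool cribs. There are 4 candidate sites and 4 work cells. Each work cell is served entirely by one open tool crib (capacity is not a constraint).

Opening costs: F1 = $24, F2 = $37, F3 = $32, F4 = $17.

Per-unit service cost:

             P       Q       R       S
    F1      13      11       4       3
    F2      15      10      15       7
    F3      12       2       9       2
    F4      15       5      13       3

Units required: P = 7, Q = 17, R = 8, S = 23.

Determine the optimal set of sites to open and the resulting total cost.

For any fixed open set, each work cell goes to its cheapest open site; total = fixed + service.
{F1, F3}: P→F3 12·7=84, Q→F3 2·17=34, R→F1 4·8=32, S→F3 2·23=46. Service 196; fixed 56; total 252.
{F3}: service 236 + fixed 32 = 268
{F1, F3, F4}: service 196 + fixed 73 = 269
{F1, F2, F3, F4}: P→F3 12·7=84, Q→F3 2·17=34, R→F1 4·8=32, S→F3 2·23=46. Service 196; fixed 110; total 306.
No other subset beats 252.

Open F1 and F3; minimum total cost 252.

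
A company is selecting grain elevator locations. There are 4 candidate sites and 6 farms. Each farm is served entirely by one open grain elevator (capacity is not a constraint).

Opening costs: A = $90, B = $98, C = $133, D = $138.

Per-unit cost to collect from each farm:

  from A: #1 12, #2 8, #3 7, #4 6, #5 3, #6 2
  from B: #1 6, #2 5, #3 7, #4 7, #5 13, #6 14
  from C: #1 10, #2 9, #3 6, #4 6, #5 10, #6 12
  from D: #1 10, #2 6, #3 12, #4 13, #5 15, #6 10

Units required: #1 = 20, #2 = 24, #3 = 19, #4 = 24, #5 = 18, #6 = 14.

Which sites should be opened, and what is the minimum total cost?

For any fixed open set, each farm goes to its cheapest open site; total = fixed + service.
{A, B}: #1→B 6·20=120, #2→B 5·24=120, #3→A 7·19=133, #4→A 6·24=144, #5→A 3·18=54, #6→A 2·14=28. Service 599; fixed 188; total 787.
{A}: service 791 + fixed 90 = 881
{A, B, C}: service 580 + fixed 321 = 901
{A, B, C, D}: #1→B 6·20=120, #2→B 5·24=120, #3→C 6·19=114, #4→A 6·24=144, #5→A 3·18=54, #6→A 2·14=28. Service 580; fixed 459; total 1039.
(All 15 nonempty subsets were checked; A and B is lowest.)

Open A and B; minimum total cost 787.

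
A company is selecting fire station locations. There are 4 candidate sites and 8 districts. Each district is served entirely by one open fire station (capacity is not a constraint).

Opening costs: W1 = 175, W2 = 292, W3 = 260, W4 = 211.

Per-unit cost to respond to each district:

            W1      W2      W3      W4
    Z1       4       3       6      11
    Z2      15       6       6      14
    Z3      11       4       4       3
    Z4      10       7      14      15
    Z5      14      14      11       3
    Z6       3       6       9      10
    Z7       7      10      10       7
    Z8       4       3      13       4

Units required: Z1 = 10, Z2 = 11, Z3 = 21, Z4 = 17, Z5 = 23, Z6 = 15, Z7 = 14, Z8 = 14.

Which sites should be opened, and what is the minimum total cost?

For any fixed open set, each district goes to its cheapest open site; total = fixed + service.
{W2, W4}: Z1→W2 3·10=30, Z2→W2 6·11=66, Z3→W4 3·21=63, Z4→W2 7·17=119, Z5→W4 3·23=69, Z6→W2 6·15=90, Z7→W4 7·14=98, Z8→W2 3·14=42. Service 577; fixed 503; total 1080.
{W1, W4}: Z1→W1 4·10=40, Z2→W4 14·11=154, Z3→W4 3·21=63, Z4→W1 10·17=170, Z5→W4 3·23=69, Z6→W1 3·15=45, Z7→W1 7·14=98, Z8→W1 4·14=56. Service 695; fixed 386; total 1081.
{W4}: service 955 + fixed 211 = 1166
{W1, W2, W3, W4}: service 532 + fixed 938 = 1470
No other subset beats 1080.

Open W2 and W4; minimum total cost 1080.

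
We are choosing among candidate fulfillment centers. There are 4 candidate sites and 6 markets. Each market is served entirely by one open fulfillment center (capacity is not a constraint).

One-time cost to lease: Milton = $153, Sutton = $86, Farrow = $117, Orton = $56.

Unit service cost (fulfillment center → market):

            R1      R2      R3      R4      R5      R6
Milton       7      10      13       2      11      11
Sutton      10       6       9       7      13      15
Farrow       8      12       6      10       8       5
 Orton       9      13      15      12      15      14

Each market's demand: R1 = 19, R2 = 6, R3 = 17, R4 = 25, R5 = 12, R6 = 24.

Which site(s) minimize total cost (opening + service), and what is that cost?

For any fixed open set, each market goes to its cheapest open site; total = fixed + service.
{Milton, Farrow}: R1→Milton 7·19=133, R2→Milton 10·6=60, R3→Farrow 6·17=102, R4→Milton 2·25=50, R5→Farrow 8·12=96, R6→Farrow 5·24=120. Service 561; fixed 270; total 831.
{Sutton, Farrow}: service 681 + fixed 203 = 884
{Milton, Farrow, Orton}: service 561 + fixed 326 = 887
{Milton, Sutton, Farrow, Orton}: R1→Milton 7·19=133, R2→Sutton 6·6=36, R3→Farrow 6·17=102, R4→Milton 2·25=50, R5→Farrow 8·12=96, R6→Farrow 5·24=120. Service 537; fixed 412; total 949.
No other subset beats 831.

Open Milton and Farrow; minimum total cost 831.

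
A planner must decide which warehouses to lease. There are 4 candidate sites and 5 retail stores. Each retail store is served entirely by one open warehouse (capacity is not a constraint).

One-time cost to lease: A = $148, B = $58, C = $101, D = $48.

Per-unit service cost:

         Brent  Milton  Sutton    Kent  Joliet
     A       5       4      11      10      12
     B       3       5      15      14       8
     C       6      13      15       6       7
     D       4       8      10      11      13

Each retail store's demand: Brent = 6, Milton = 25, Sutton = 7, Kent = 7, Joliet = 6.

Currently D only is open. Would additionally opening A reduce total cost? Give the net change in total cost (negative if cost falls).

Current service cost with {D}: 449.
Adding A: each retail store re-picks its cheapest; new service cost 336, saving 113.
Extra fixed cost: 148. Net change = 148 − 113 = 35.
(Totals: 497 → 532.)

No — net change +35 (cost rises by 35).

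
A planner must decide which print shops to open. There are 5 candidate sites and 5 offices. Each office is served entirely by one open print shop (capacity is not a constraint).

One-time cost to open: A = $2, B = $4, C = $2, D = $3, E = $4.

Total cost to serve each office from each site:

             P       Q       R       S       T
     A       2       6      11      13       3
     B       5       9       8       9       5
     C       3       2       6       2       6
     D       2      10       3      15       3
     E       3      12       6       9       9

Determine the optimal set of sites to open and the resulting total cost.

For any fixed open set, each office goes to its cheapest open site; total = fixed + service.
{C, D}: P→D 2, Q→C 2, R→D 3, S→C 2, T→D 3. Service 12; fixed 5; total 17.
{A, C}: service 15 + fixed 4 = 19
{A, C, D}: service 12 + fixed 7 = 19
{A, B, C, D, E}: P→A 2, Q→C 2, R→D 3, S→C 2, T→A 3. Service 12; fixed 15; total 27.
No other subset beats 17.

Open C and D; minimum total cost 17.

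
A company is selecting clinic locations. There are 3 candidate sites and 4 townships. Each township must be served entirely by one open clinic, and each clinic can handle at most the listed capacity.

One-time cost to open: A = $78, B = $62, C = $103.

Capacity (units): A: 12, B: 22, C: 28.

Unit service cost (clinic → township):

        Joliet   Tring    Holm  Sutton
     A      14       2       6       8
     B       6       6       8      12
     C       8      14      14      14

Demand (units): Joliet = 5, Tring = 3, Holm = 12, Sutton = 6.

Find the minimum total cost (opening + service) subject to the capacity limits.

Open {A, B}: Joliet→B 6·5=30, Tring→A 2·3=6, Holm→B 8·12=96, Sutton→A 8·6=48.
Loads: A carries 9/12, B carries 17/22. Service 180; fixed 140; total 320.
Next best feasible plan costs 332.

Minimum total cost: 320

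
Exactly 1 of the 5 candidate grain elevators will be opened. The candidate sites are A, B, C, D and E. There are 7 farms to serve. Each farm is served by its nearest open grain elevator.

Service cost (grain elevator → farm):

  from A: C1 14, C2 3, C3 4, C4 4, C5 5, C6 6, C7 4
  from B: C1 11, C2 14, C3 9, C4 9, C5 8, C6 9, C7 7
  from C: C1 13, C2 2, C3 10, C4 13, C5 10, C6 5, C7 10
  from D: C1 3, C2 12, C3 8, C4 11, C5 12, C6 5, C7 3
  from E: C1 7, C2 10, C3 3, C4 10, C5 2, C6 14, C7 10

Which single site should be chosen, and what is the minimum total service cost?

Choose A only; total service cost 40.

With exactly 1 open, each farm uses its cheapest among the chosen.
{A}: C1→A 14, C2→A 3, C3→A 4, C4→A 4, C5→A 5, C6→A 6, C7→A 4. Service cost 40.
{D}: service cost 54
{E}: service cost 56
Among all 5 size-1 choices, {A} is lowest.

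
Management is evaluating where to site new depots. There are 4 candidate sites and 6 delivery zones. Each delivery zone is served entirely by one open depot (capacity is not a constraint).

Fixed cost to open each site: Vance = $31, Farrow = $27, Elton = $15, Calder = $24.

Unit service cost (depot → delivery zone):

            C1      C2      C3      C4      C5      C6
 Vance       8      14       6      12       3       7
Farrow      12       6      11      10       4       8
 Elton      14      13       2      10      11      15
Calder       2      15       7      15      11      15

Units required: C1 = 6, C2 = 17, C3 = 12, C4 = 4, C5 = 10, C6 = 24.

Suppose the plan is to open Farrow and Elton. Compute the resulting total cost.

Total cost: 512

Each delivery zone is assigned to its cheapest site among the open ones.
{Farrow, Elton}: C1→Farrow 12·6=72, C2→Farrow 6·17=102, C3→Elton 2·12=24, C4→Farrow 10·4=40, C5→Farrow 4·10=40, C6→Farrow 8·24=192. Service 470; fixed 42; total 512.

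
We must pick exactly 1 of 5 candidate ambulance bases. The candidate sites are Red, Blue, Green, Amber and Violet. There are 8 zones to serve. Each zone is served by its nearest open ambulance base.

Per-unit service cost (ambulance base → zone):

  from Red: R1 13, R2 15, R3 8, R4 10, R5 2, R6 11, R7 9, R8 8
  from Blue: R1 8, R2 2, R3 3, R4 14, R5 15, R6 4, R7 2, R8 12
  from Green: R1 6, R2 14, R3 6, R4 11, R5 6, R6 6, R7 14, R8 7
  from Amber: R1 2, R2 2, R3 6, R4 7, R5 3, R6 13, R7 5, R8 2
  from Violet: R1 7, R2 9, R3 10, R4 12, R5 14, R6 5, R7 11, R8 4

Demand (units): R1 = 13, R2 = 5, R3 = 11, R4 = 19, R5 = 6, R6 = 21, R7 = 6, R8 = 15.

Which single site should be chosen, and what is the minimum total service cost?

Choose Amber only; total service cost 586.

With exactly 1 open, each zone uses its cheapest among the chosen.
{Amber}: R1→Amber 2·13=26, R2→Amber 2·5=10, R3→Amber 6·11=66, R4→Amber 7·19=133, R5→Amber 3·6=18, R6→Amber 13·21=273, R7→Amber 5·6=30, R8→Amber 2·15=30. Service cost 586.
{Green}: service cost 774
{Blue}: service cost 779
Among all 5 size-1 choices, {Amber} is lowest.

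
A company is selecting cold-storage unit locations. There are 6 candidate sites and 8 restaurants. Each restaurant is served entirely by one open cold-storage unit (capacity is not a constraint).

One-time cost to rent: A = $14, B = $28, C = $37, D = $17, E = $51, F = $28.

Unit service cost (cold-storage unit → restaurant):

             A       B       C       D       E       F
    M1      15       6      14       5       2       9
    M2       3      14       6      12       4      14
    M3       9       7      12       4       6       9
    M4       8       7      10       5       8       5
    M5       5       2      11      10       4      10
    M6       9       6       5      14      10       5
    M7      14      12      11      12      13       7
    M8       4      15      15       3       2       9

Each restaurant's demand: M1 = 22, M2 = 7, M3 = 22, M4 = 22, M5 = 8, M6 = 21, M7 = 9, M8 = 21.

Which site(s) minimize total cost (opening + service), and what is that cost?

Open D, E and F; minimum total cost 608.

For any fixed open set, each restaurant goes to its cheapest open site; total = fixed + service.
{D, E, F}: M1→E 2·22=44, M2→E 4·7=28, M3→D 4·22=88, M4→D 5·22=110, M5→E 4·8=32, M6→F 5·21=105, M7→F 7·9=63, M8→E 2·21=42. Service 512; fixed 96; total 608.
{A, D, E, F}: service 505 + fixed 110 = 615
{B, D, E, F}: M1→E 2·22=44, M2→E 4·7=28, M3→D 4·22=88, M4→D 5·22=110, M5→B 2·8=16, M6→F 5·21=105, M7→F 7·9=63, M8→E 2·21=42. Service 496; fixed 124; total 620.
{A, B, C, D, E, F}: M1→E 2·22=44, M2→A 3·7=21, M3→D 4·22=88, M4→D 5·22=110, M5→B 2·8=16, M6→C 5·21=105, M7→F 7·9=63, M8→E 2·21=42. Service 489; fixed 175; total 664.
No other subset beats 608.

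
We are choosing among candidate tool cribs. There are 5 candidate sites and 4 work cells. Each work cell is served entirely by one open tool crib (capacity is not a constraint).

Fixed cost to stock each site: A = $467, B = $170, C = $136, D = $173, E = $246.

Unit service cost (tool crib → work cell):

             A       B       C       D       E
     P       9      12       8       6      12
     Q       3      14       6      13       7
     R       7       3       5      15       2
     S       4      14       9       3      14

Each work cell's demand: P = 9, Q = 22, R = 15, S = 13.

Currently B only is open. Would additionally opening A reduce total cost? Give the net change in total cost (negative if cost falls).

No — net change +68 (cost rises by 68).

Current service cost with {B}: 643.
Adding A: each work cell re-picks its cheapest; new service cost 244, saving 399.
Extra fixed cost: 467. Net change = 467 − 399 = 68.
(Totals: 813 → 881.)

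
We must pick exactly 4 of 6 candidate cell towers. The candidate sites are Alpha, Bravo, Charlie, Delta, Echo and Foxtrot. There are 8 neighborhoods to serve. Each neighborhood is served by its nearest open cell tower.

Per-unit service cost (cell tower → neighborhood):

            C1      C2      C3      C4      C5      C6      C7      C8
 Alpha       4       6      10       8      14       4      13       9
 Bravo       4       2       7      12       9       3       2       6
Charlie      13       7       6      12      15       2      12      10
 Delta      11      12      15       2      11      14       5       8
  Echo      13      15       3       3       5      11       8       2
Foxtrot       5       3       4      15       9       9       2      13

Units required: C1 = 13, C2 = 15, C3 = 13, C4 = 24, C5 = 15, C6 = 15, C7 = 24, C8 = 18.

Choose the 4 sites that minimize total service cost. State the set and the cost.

Choose Bravo, Charlie, Delta and Echo; total service cost 358.

With exactly 4 open, each neighborhood uses its cheapest among the chosen.
{Bravo, Charlie, Delta, Echo}: C1→Bravo 4·13=52, C2→Bravo 2·15=30, C3→Echo 3·13=39, C4→Delta 2·24=48, C5→Echo 5·15=75, C6→Charlie 2·15=30, C7→Bravo 2·24=48, C8→Echo 2·18=36. Service cost 358.
{Alpha, Bravo, Delta, Echo}: service cost 373
{Bravo, Delta, Echo, Foxtrot}: service cost 373
Among all 15 size-4 choices, {Bravo, Charlie, Delta, Echo} is lowest.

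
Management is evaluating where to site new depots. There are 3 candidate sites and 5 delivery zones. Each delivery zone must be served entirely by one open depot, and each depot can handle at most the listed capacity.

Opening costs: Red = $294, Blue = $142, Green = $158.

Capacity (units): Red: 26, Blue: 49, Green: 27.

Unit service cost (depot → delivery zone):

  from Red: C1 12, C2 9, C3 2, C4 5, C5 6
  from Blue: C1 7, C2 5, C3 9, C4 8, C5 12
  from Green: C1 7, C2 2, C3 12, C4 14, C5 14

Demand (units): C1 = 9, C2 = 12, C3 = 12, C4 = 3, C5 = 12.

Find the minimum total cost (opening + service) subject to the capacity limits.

Minimum total cost: 541

Open {Blue}: C1→Blue 7·9=63, C2→Blue 5·12=60, C3→Blue 9·12=108, C4→Blue 8·3=24, C5→Blue 12·12=144.
Loads: Blue carries 48/49. Service 399; fixed 142; total 541.
Next best feasible plan costs 663.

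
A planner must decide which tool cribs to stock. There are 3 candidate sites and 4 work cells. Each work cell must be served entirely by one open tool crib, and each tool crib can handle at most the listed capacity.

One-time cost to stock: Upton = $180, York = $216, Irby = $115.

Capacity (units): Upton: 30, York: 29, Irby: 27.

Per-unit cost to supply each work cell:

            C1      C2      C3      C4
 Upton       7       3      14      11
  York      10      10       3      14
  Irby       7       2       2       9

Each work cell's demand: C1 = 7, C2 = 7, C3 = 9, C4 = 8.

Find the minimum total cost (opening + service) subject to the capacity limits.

Open {Upton, Irby}: C1→Upton 7·7=49, C2→Irby 2·7=14, C3→Irby 2·9=18, C4→Irby 9·8=72.
Loads: Upton carries 7/30, Irby carries 24/27. Service 153; fixed 295; total 448.
Next best feasible plan costs 455.

Minimum total cost: 448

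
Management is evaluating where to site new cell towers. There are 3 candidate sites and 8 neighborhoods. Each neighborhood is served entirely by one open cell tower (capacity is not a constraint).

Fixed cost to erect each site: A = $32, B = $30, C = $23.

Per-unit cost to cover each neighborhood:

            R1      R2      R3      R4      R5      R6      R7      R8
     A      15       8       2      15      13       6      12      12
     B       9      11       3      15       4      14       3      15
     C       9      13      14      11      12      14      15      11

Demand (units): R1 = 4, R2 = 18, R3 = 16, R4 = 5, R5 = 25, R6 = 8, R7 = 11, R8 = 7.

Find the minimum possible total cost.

Minimum total cost: 610

For any fixed open set, each neighborhood goes to its cheapest open site; total = fixed + service.
{A, B, C}: R1→B 9·4=36, R2→A 8·18=144, R3→A 2·16=32, R4→C 11·5=55, R5→B 4·25=100, R6→A 6·8=48, R7→B 3·11=33, R8→C 11·7=77. Service 525; fixed 85; total 610.
{A, B}: R1→B 9·4=36, R2→A 8·18=144, R3→A 2·16=32, R4→A 15·5=75, R5→B 4·25=100, R6→A 6·8=48, R7→B 3·11=33, R8→A 12·7=84. Service 552; fixed 62; total 614.
{B, C}: R1→B 9·4=36, R2→B 11·18=198, R3→B 3·16=48, R4→C 11·5=55, R5→B 4·25=100, R6→B 14·8=112, R7→B 3·11=33, R8→C 11·7=77. Service 659; fixed 53; total 712.
{C}: service 1203 + fixed 23 = 1226
(All 7 nonempty subsets were checked; A, B and C is lowest.)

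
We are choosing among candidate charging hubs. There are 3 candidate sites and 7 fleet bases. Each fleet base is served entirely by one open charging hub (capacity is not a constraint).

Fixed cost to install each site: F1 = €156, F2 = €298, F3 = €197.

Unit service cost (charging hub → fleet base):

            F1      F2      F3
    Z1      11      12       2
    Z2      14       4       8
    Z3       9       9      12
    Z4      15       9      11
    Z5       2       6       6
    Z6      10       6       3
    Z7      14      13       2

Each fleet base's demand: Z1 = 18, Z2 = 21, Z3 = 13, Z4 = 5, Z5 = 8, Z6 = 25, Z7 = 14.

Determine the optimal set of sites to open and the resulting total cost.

For any fixed open set, each fleet base goes to its cheapest open site; total = fixed + service.
{F3}: Z1→F3 2·18=36, Z2→F3 8·21=168, Z3→F3 12·13=156, Z4→F3 11·5=55, Z5→F3 6·8=48, Z6→F3 3·25=75, Z7→F3 2·14=28. Service 566; fixed 197; total 763.
{F1, F3}: Z1→F3 2·18=36, Z2→F3 8·21=168, Z3→F1 9·13=117, Z4→F3 11·5=55, Z5→F1 2·8=16, Z6→F3 3·25=75, Z7→F3 2·14=28. Service 495; fixed 353; total 848.
{F2, F3}: Z1→F3 2·18=36, Z2→F2 4·21=84, Z3→F2 9·13=117, Z4→F2 9·5=45, Z5→F2 6·8=48, Z6→F3 3·25=75, Z7→F3 2·14=28. Service 433; fixed 495; total 928.
{F1, F2, F3}: service 401 + fixed 651 = 1052
No other subset beats 763.

Open F3 only; minimum total cost 763.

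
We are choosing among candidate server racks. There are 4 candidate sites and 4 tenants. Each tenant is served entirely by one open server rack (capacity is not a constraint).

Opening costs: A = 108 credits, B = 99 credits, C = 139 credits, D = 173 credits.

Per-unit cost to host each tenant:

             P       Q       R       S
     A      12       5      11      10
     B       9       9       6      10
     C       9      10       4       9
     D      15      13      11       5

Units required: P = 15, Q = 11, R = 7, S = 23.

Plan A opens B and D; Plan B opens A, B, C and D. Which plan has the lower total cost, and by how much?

Plan A is cheaper by 189.

Plan A: {B, D}: P→B 9·15=135, Q→B 9·11=99, R→B 6·7=42, S→D 5·23=115. Service 391; fixed 272; total 663.
Plan B: {A, B, C, D}: P→B 9·15=135, Q→A 5·11=55, R→C 4·7=28, S→D 5·23=115. Service 333; fixed 519; total 852.
Difference: |663 − 852| = 189.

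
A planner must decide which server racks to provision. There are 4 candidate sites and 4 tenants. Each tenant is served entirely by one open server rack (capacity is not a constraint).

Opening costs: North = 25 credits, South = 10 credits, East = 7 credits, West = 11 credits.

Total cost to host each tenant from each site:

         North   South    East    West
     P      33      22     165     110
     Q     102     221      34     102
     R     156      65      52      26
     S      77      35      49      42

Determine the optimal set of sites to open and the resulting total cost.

Open South, East and West; minimum total cost 145.

For any fixed open set, each tenant goes to its cheapest open site; total = fixed + service.
{South, East, West}: P→South 22, Q→East 34, R→West 26, S→South 35. Service 117; fixed 28; total 145.
{South, East}: P→South 22, Q→East 34, R→East 52, S→South 35. Service 143; fixed 17; total 160.
{North, South, East, West}: service 117 + fixed 53 = 170
{East}: P→East 165, Q→East 34, R→East 52, S→East 49. Service 300; fixed 7; total 307.
No other subset beats 145.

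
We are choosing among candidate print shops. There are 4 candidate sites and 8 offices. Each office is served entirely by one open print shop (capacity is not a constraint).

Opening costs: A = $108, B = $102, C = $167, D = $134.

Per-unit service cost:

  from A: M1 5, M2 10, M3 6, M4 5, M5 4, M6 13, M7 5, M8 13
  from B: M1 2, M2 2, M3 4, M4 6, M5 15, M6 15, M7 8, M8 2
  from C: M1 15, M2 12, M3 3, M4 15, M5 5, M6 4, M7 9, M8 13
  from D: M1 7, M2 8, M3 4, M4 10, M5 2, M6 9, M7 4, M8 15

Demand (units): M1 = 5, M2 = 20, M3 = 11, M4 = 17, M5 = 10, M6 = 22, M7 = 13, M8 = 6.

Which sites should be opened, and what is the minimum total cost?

Open B and C; minimum total cost 708.

For any fixed open set, each office goes to its cheapest open site; total = fixed + service.
{B, C}: M1→B 2·5=10, M2→B 2·20=40, M3→C 3·11=33, M4→B 6·17=102, M5→C 5·10=50, M6→C 4·22=88, M7→B 8·13=104, M8→B 2·6=12. Service 439; fixed 269; total 708.
{B, D}: M1→B 2·5=10, M2→B 2·20=40, M3→B 4·11=44, M4→B 6·17=102, M5→D 2·10=20, M6→D 9·22=198, M7→D 4·13=52, M8→B 2·6=12. Service 478; fixed 236; total 714.
{A, B, C}: M1→B 2·5=10, M2→B 2·20=40, M3→C 3·11=33, M4→A 5·17=85, M5→A 4·10=40, M6→C 4·22=88, M7→A 5·13=65, M8→B 2·6=12. Service 373; fixed 377; total 750.
{A, B, C, D}: M1→B 2·5=10, M2→B 2·20=40, M3→C 3·11=33, M4→A 5·17=85, M5→D 2·10=20, M6→C 4·22=88, M7→D 4·13=52, M8→B 2·6=12. Service 340; fixed 511; total 851.
No other subset beats 708.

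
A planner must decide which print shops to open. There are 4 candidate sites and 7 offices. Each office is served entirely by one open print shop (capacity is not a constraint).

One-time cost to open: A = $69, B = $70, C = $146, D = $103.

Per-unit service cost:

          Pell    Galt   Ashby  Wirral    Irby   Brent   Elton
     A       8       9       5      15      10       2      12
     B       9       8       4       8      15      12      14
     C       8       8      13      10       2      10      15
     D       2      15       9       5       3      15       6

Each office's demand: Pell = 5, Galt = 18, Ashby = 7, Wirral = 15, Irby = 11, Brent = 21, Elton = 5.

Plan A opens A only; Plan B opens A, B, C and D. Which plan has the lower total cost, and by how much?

Plan B is cheaper by 4.

Plan A: {A}: Pell→A 8·5=40, Galt→A 9·18=162, Ashby→A 5·7=35, Wirral→A 15·15=225, Irby→A 10·11=110, Brent→A 2·21=42, Elton→A 12·5=60. Service 674; fixed 69; total 743.
Plan B: {A, B, C, D}: Pell→D 2·5=10, Galt→B 8·18=144, Ashby→B 4·7=28, Wirral→D 5·15=75, Irby→C 2·11=22, Brent→A 2·21=42, Elton→D 6·5=30. Service 351; fixed 388; total 739.
Difference: |743 − 739| = 4.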